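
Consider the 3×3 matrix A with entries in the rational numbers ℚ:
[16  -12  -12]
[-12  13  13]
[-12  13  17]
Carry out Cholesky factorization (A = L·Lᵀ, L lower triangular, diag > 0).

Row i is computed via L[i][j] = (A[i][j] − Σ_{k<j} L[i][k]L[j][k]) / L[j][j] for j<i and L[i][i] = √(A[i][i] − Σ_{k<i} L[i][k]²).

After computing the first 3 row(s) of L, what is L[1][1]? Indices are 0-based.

Step 1: L[0][0] = √(16) = 4.
  L[1][0] = (-12) / L[0][0] = -3.
Step 2: L[1][1] = √(4) = 2.
  L[2][0] = (-12) / L[0][0] = -3.
  L[2][1] = (4) / L[1][1] = 2.
Step 3: L[2][2] = √(4) = 2.

L[1][1] = 2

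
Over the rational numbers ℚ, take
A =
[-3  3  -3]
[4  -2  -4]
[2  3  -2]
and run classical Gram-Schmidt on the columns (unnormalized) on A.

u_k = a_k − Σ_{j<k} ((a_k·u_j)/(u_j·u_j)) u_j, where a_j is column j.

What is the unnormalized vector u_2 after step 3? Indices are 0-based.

u_2 = (-1536/517, -1440/517, 576/517)

Step 1: u_0 = a_0 = (-3, 4, 2).
Step 2: u_1 = a_1 − (-11/29)·u_0 = (54/29, -14/29, 109/29).
Step 3: u_2 = a_2 − (-11/29)·u_0 − (-324/517)·u_1 = (-1536/517, -1440/517, 576/517).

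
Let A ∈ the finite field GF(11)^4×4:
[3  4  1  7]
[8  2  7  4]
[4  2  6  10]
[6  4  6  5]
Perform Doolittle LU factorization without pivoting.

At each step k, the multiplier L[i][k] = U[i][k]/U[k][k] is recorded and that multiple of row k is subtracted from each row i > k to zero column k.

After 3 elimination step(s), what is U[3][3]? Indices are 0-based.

U[3][3] = 4

[col 0] pivot 3
  R1 -= 10*R0 → (0, 6, 8, 0)  (L[1][0] := 10)
  R2 -= 5*R0 → (0, 4, 1, 8)  (L[2][0] := 5)
  R3 -= 2*R0 → (0, 7, 4, 2)  (L[3][0] := 2)
[col 1] pivot 6
  R2 -= 8*R1 → (0, 0, 3, 8)  (L[2][1] := 8)
  R3 -= 3*R1 → (0, 0, 2, 2)  (L[3][1] := 3)
[col 2] pivot 3
  R3 -= 8*R2 → (0, 0, 0, 4)  (L[3][2] := 8)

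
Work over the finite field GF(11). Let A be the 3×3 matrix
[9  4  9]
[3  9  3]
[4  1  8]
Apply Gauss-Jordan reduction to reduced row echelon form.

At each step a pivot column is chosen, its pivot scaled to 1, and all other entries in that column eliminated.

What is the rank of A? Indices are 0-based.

rank = 3

step 1: normalize row 0 (÷9) = (1, 9, 1)
  row 1: subtract 3×row0 = (0, 4, 0)
  row 2: subtract 4×row0 = (0, 9, 4)
step 2: normalize row 1 (÷4) = (0, 1, 0)
  row 0: subtract 9×row1 = (1, 0, 1)
  row 2: subtract 9×row1 = (0, 0, 4)
step 3: normalize row 2 (÷4) = (0, 0, 1)
  row 0: subtract 1×row2 = (1, 0, 0)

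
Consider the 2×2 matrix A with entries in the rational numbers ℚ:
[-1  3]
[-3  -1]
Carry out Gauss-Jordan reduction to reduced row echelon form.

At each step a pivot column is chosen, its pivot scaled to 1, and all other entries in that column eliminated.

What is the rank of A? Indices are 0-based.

pivot(0,0)=-1: scale R0 → (1, -3)
  clear (1,0): R1 −= (-3)R0 → (0, -10)
pivot(1,1)=-10: scale R1 → (0, 1)
  clear (0,1): R0 −= (-3)R1 → (1, 0)

rank = 2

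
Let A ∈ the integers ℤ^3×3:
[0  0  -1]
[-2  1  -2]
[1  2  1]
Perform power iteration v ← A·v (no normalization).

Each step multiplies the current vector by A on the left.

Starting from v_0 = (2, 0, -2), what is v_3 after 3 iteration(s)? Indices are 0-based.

v_3 = (-2, -8, -6)

v_0 = (2, 0, -2).
v_1 = A·v_0 = (2, 0, 0).
v_2 = A·v_1 = (0, -4, 2).
v_3 = A·v_2 = (-2, -8, -6).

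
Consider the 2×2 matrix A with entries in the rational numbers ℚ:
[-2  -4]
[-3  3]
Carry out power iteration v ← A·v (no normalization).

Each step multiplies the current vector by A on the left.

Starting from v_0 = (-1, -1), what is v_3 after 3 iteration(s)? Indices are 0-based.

v_3 = (96, -18)

v_0 = (-1, -1).
v_1 = A·v_0 = (6, 0).
v_2 = A·v_1 = (-12, -18).
v_3 = A·v_2 = (96, -18).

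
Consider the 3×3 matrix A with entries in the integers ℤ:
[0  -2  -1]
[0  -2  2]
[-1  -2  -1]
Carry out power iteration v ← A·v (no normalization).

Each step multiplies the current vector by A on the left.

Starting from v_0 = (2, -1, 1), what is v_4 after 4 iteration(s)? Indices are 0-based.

v_4 = (-43, 62, -71)

v_0 = (2, -1, 1).
v_1 = A·v_0 = (1, 4, -1).
v_2 = A·v_1 = (-7, -10, -8).
v_3 = A·v_2 = (28, 4, 35).
v_4 = A·v_3 = (-43, 62, -71).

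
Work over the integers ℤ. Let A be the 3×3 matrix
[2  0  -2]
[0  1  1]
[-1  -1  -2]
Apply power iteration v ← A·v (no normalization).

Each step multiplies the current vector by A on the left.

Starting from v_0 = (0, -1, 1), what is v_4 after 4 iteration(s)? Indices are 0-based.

v_4 = (-14, -2, 19)

v_0 = (0, -1, 1).
v_1 = A·v_0 = (-2, 0, -1).
v_2 = A·v_1 = (-2, -1, 4).
v_3 = A·v_2 = (-12, 3, -5).
v_4 = A·v_3 = (-14, -2, 19).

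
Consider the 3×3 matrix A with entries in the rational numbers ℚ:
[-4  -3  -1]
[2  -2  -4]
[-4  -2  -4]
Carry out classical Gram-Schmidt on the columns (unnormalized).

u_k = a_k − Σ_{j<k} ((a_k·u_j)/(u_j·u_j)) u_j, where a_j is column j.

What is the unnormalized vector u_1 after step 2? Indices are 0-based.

u_1 = (-11/9, -26/9, -2/9)

Step 1: u_0 = a_0 = (-4, 2, -4).
Step 2: u_1 = a_1 − (4/9)·u_0 = (-11/9, -26/9, -2/9).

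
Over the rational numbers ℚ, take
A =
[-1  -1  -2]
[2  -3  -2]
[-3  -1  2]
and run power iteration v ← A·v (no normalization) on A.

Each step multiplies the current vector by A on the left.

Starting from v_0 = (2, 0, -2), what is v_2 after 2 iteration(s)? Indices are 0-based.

v_0 = (2, 0, -2).
v_1 = A·v_0 = (2, 8, -10).
v_2 = A·v_1 = (10, 0, -34).

v_2 = (10, 0, -34)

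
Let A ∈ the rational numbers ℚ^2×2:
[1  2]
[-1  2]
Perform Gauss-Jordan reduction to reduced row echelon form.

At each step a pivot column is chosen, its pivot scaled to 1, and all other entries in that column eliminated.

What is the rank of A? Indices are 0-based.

pivot(0,0)=1: scale R0 → (1, 2)
  clear (1,0): R1 −= (-1)R0 → (0, 4)
pivot(1,1)=4: scale R1 → (0, 1)
  clear (0,1): R0 −= (2)R1 → (1, 0)

rank = 2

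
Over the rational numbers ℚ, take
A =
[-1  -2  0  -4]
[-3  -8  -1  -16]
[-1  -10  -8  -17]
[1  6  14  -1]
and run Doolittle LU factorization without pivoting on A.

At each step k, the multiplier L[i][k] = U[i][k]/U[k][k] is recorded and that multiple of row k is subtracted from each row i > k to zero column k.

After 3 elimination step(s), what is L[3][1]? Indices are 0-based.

L[3][1] = -2

Step 1: pivot at (0,0) is -1.
  row1 ← row1 − (3)·row0  ⇒  L[1][0]=3, U row1=(0, -2, -1, -4)
  row2 ← row2 − (1)·row0  ⇒  L[2][0]=1, U row2=(0, -8, -8, -13)
  row3 ← row3 − (-1)·row0  ⇒  L[3][0]=-1, U row3=(0, 4, 14, -5)
Step 2: pivot at (1,1) is -2.
  row2 ← row2 − (4)·row1  ⇒  L[2][1]=4, U row2=(0, 0, -4, 3)
  row3 ← row3 − (-2)·row1  ⇒  L[3][1]=-2, U row3=(0, 0, 12, -13)
Step 3: pivot at (2,2) is -4.
  row3 ← row3 − (-3)·row2  ⇒  L[3][2]=-3, U row3=(0, 0, 0, -4)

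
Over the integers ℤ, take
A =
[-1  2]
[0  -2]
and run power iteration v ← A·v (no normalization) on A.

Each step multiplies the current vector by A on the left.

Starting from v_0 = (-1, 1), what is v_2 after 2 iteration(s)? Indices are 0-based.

v_2 = (-7, 4)

v_0 = (-1, 1).
v_1 = A·v_0 = (3, -2).
v_2 = A·v_1 = (-7, 4).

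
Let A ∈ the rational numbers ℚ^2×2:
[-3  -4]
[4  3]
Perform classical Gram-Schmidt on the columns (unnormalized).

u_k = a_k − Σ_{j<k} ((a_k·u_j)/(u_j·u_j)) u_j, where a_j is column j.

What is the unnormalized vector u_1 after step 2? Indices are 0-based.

u_1 = (-28/25, -21/25)

Step 1: u_0 = a_0 = (-3, 4).
Step 2: u_1 = a_1 − (24/25)·u_0 = (-28/25, -21/25).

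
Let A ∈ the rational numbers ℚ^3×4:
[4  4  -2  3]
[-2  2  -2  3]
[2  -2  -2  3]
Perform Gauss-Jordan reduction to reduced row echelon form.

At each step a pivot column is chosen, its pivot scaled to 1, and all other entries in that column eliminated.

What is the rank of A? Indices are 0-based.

step 1: normalize row 0 (÷4) = (1, 1, -1/2, 3/4)
  row 1: subtract -2×row0 = (0, 4, -3, 9/2)
  row 2: subtract 2×row0 = (0, -4, -1, 3/2)
step 2: normalize row 1 (÷4) = (0, 1, -3/4, 9/8)
  row 0: subtract 1×row1 = (1, 0, 1/4, -3/8)
  row 2: subtract -4×row1 = (0, 0, -4, 6)
step 3: normalize row 2 (÷-4) = (0, 0, 1, -3/2)
  row 0: subtract 1/4×row2 = (1, 0, 0, 0)
  row 1: subtract -3/4×row2 = (0, 1, 0, 0)

rank = 3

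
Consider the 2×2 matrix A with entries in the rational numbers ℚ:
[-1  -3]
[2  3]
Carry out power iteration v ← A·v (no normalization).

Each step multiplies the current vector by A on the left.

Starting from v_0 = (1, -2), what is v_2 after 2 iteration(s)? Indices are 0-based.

v_0 = (1, -2).
v_1 = A·v_0 = (5, -4).
v_2 = A·v_1 = (7, -2).

v_2 = (7, -2)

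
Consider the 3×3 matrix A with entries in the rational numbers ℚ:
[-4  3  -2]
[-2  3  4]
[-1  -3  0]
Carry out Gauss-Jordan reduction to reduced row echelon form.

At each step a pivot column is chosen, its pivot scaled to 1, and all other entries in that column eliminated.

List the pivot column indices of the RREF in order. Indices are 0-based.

step 1: normalize row 0 (÷-4) = (1, -3/4, 1/2)
  row 1: subtract -2×row0 = (0, 3/2, 5)
  row 2: subtract -1×row0 = (0, -15/4, 1/2)
step 2: normalize row 1 (÷3/2) = (0, 1, 10/3)
  row 0: subtract -3/4×row1 = (1, 0, 3)
  row 2: subtract -15/4×row1 = (0, 0, 13)
step 3: normalize row 2 (÷13) = (0, 0, 1)
  row 0: subtract 3×row2 = (1, 0, 0)
  row 1: subtract 10/3×row2 = (0, 1, 0)

pivot columns: 0, 1, 2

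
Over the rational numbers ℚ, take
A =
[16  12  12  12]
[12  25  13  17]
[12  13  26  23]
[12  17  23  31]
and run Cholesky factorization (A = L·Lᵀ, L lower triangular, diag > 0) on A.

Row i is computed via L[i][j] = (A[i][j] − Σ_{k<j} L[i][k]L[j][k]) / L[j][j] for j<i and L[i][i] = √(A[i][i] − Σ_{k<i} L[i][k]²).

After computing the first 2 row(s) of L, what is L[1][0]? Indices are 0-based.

Step 1: L[0][0] = √(16) = 4.
  L[1][0] = (12) / L[0][0] = 3.
Step 2: L[1][1] = √(16) = 4.

L[1][0] = 3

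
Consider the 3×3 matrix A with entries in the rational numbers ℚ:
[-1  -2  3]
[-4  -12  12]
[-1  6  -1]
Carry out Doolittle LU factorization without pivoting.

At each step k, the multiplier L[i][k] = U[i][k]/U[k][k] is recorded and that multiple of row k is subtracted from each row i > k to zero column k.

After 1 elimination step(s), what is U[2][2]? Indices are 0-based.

Step 1: pivot at (0,0) is -1.
  row1 ← row1 − (4)·row0  ⇒  L[1][0]=4, U row1=(0, -4, 0)
  row2 ← row2 − (1)·row0  ⇒  L[2][0]=1, U row2=(0, 8, -4)

U[2][2] = -4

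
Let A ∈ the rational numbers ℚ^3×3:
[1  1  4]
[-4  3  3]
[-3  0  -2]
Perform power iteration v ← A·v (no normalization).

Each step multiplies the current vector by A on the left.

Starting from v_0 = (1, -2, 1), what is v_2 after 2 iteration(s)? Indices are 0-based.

v_2 = (-24, -48, 1)

v_0 = (1, -2, 1).
v_1 = A·v_0 = (3, -7, -5).
v_2 = A·v_1 = (-24, -48, 1).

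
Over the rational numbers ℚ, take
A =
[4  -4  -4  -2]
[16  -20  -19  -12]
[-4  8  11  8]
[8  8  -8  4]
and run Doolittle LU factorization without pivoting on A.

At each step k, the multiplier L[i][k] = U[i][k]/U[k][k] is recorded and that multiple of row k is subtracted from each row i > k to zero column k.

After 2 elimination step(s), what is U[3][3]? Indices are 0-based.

U[3][3] = -8

[col 0] pivot 4
  R1 -= 4*R0 → (0, -4, -3, -4)  (L[1][0] := 4)
  R2 -= -1*R0 → (0, 4, 7, 6)  (L[2][0] := -1)
  R3 -= 2*R0 → (0, 16, 0, 8)  (L[3][0] := 2)
[col 1] pivot -4
  R2 -= -1*R1 → (0, 0, 4, 2)  (L[2][1] := -1)
  R3 -= -4*R1 → (0, 0, -12, -8)  (L[3][1] := -4)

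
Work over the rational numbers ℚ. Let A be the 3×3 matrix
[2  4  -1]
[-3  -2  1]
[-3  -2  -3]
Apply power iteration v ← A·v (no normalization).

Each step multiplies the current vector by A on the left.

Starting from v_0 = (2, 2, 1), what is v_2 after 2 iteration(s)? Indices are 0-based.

v_2 = (-1, -28, 24)

v_0 = (2, 2, 1).
v_1 = A·v_0 = (11, -9, -13).
v_2 = A·v_1 = (-1, -28, 24).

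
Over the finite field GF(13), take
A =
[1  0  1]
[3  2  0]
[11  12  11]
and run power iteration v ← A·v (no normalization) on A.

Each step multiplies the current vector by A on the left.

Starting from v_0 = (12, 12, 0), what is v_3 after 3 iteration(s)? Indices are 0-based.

v_3 = (3, 6, 7)

v_0 = (12, 12, 0).
v_1 = A·v_0 = (12, 8, 3).
v_2 = A·v_1 = (2, 0, 1).
v_3 = A·v_2 = (3, 6, 7).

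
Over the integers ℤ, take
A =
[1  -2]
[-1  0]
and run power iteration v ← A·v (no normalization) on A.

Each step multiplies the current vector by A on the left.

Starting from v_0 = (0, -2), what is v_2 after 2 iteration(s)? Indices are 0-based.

v_0 = (0, -2).
v_1 = A·v_0 = (4, 0).
v_2 = A·v_1 = (4, -4).

v_2 = (4, -4)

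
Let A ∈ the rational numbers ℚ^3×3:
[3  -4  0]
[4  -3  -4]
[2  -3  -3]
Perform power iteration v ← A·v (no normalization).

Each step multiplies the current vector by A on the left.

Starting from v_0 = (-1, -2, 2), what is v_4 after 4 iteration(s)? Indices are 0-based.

v_4 = (271, 734, 706)

v_0 = (-1, -2, 2).
v_1 = A·v_0 = (5, -6, -2).
v_2 = A·v_1 = (39, 46, 34).
v_3 = A·v_2 = (-67, -118, -162).
v_4 = A·v_3 = (271, 734, 706).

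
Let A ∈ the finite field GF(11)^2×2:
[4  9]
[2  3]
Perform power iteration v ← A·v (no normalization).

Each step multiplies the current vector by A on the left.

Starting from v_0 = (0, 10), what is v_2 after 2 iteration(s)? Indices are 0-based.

v_2 = (3, 6)

v_0 = (0, 10).
v_1 = A·v_0 = (2, 8).
v_2 = A·v_1 = (3, 6).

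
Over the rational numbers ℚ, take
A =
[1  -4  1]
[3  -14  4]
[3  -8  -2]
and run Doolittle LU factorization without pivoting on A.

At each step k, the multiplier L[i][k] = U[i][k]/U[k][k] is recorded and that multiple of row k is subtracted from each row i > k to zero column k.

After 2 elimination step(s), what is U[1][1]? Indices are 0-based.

U[1][1] = -2

k=0: U[0][0]=1
  eliminate (1,0): mult=3, new row 1: (0, -2, 1); set L[1][0]=3
  eliminate (2,0): mult=3, new row 2: (0, 4, -5); set L[2][0]=3
k=1: U[1][1]=-2
  eliminate (2,1): mult=-2, new row 2: (0, 0, -3); set L[2][1]=-2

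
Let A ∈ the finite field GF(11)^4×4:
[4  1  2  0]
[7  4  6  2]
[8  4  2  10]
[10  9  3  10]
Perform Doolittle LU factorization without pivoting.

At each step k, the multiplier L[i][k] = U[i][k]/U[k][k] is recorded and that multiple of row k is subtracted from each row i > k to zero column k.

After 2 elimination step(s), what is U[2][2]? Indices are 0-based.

U[2][2] = 8

Step 1: pivot at (0,0) is 4.
  row1 ← row1 − (10)·row0  ⇒  L[1][0]=10, U row1=(0, 5, 8, 2)
  row2 ← row2 − (2)·row0  ⇒  L[2][0]=2, U row2=(0, 2, 9, 10)
  row3 ← row3 − (8)·row0  ⇒  L[3][0]=8, U row3=(0, 1, 9, 10)
Step 2: pivot at (1,1) is 5.
  row2 ← row2 − (7)·row1  ⇒  L[2][1]=7, U row2=(0, 0, 8, 7)
  row3 ← row3 − (9)·row1  ⇒  L[3][1]=9, U row3=(0, 0, 3, 3)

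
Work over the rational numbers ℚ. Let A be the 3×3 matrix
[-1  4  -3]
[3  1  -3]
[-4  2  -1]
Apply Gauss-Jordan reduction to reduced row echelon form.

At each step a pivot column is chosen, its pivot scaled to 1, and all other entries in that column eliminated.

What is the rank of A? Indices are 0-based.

step 1: normalize row 0 (÷-1) = (1, -4, 3)
  row 1: subtract 3×row0 = (0, 13, -12)
  row 2: subtract -4×row0 = (0, -14, 11)
step 2: normalize row 1 (÷13) = (0, 1, -12/13)
  row 0: subtract -4×row1 = (1, 0, -9/13)
  row 2: subtract -14×row1 = (0, 0, -25/13)
step 3: normalize row 2 (÷-25/13) = (0, 0, 1)
  row 0: subtract -9/13×row2 = (1, 0, 0)
  row 1: subtract -12/13×row2 = (0, 1, 0)

rank = 3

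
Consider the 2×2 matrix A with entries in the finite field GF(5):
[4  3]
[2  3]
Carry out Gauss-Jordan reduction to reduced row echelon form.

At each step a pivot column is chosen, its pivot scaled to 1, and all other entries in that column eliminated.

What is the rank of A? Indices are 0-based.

pivot(0,0)=4: scale R0 → (1, 2)
  clear (1,0): R1 −= (2)R0 → (0, 4)
pivot(1,1)=4: scale R1 → (0, 1)
  clear (0,1): R0 −= (2)R1 → (1, 0)

rank = 2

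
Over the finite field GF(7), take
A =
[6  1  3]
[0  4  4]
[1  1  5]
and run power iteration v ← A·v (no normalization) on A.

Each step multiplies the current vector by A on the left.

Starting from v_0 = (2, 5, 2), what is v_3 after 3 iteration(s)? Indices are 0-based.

v_0 = (2, 5, 2).
v_1 = A·v_0 = (2, 0, 3).
v_2 = A·v_1 = (0, 5, 3).
v_3 = A·v_2 = (0, 4, 6).

v_3 = (0, 4, 6)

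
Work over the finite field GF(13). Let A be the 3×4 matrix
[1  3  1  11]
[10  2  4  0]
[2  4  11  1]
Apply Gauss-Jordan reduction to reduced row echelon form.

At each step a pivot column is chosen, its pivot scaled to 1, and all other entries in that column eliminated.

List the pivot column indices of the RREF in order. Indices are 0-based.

pivot columns: 0, 1, 2

pivot(0,0)=1: scale R0 → (1, 3, 1, 11)
  clear (1,0): R1 −= (10)R0 → (0, 11, 7, 7)
  clear (2,0): R2 −= (2)R0 → (0, 11, 9, 5)
pivot(1,1)=11: scale R1 → (0, 1, 3, 3)
  clear (0,1): R0 −= (3)R1 → (1, 0, 5, 2)
  clear (2,1): R2 −= (11)R1 → (0, 0, 2, 11)
pivot(2,2)=2: scale R2 → (0, 0, 1, 12)
  clear (0,2): R0 −= (5)R2 → (1, 0, 0, 7)
  clear (1,2): R1 −= (3)R2 → (0, 1, 0, 6)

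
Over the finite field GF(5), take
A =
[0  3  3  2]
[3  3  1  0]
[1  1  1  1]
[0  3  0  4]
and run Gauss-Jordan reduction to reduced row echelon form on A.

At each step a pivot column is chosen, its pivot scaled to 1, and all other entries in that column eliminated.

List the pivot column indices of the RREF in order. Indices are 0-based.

[1] R0 <-> R1
[1] R0 /= 3  ⇒  (1, 1, 2, 0)
     R2 -= 1·R0  ⇒  (0, 0, 4, 1)
[2] R1 /= 3  ⇒  (0, 1, 1, 4)
     R0 -= 1·R1  ⇒  (1, 0, 1, 1)
     R3 -= 3·R1  ⇒  (0, 0, 2, 2)
[3] R2 /= 4  ⇒  (0, 0, 1, 4)
     R0 -= 1·R2  ⇒  (1, 0, 0, 2)
     R1 -= 1·R2  ⇒  (0, 1, 0, 0)
     R3 -= 2·R2  ⇒  (0, 0, 0, 4)
[4] R3 /= 4  ⇒  (0, 0, 0, 1)
     R0 -= 2·R3  ⇒  (1, 0, 0, 0)
     R2 -= 4·R3  ⇒  (0, 0, 1, 0)

pivot columns: 0, 1, 2, 3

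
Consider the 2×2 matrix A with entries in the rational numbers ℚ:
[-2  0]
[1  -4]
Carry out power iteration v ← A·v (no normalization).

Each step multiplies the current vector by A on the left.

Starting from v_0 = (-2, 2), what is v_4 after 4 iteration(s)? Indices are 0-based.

v_4 = (-32, 752)

v_0 = (-2, 2).
v_1 = A·v_0 = (4, -10).
v_2 = A·v_1 = (-8, 44).
v_3 = A·v_2 = (16, -184).
v_4 = A·v_3 = (-32, 752).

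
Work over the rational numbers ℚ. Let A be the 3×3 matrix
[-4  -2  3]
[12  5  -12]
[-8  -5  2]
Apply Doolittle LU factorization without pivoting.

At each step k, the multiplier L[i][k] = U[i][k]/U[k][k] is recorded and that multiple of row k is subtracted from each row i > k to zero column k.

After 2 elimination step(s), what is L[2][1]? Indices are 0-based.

L[2][1] = 1

[col 0] pivot -4
  R1 -= -3*R0 → (0, -1, -3)  (L[1][0] := -3)
  R2 -= 2*R0 → (0, -1, -4)  (L[2][0] := 2)
[col 1] pivot -1
  R2 -= 1*R1 → (0, 0, -1)  (L[2][1] := 1)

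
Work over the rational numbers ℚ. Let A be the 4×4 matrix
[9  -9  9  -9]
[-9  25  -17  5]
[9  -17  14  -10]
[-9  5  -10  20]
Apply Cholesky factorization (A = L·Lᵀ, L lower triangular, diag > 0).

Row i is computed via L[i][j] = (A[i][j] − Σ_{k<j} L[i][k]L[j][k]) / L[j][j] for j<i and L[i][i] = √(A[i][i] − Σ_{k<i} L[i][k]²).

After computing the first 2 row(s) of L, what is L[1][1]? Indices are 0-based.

Step 1: L[0][0] = √(9) = 3.
  L[1][0] = (-9) / L[0][0] = -3.
Step 2: L[1][1] = √(16) = 4.

L[1][1] = 4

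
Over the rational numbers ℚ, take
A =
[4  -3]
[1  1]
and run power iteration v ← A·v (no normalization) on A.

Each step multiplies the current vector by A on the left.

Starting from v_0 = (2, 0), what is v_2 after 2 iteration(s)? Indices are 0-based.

v_2 = (26, 10)

v_0 = (2, 0).
v_1 = A·v_0 = (8, 2).
v_2 = A·v_1 = (26, 10).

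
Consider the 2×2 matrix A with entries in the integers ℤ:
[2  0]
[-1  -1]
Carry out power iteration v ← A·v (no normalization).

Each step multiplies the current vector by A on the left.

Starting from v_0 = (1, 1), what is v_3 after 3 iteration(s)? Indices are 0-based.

v_3 = (8, -4)

v_0 = (1, 1).
v_1 = A·v_0 = (2, -2).
v_2 = A·v_1 = (4, 0).
v_3 = A·v_2 = (8, -4).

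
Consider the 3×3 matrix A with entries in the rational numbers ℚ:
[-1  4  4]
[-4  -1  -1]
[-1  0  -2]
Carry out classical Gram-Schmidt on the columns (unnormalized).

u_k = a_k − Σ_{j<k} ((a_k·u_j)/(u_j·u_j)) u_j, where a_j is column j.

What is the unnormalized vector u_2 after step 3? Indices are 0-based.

Step 1: u_0 = a_0 = (-1, -4, -1).
Step 2: u_1 = a_1 − (0)·u_0 = (4, -1, 0).
Step 3: u_2 = a_2 − (1/9)·u_0 − (1)·u_1 = (1/9, 4/9, -17/9).

u_2 = (1/9, 4/9, -17/9)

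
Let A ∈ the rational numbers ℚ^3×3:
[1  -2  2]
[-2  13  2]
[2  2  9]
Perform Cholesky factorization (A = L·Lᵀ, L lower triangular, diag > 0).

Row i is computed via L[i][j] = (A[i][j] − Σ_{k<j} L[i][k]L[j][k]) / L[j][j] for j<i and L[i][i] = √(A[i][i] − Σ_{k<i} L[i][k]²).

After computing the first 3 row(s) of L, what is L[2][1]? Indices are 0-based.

L[2][1] = 2

Step 1: L[0][0] = √(1) = 1.
  L[1][0] = (-2) / L[0][0] = -2.
Step 2: L[1][1] = √(9) = 3.
  L[2][0] = (2) / L[0][0] = 2.
  L[2][1] = (6) / L[1][1] = 2.
Step 3: L[2][2] = √(1) = 1.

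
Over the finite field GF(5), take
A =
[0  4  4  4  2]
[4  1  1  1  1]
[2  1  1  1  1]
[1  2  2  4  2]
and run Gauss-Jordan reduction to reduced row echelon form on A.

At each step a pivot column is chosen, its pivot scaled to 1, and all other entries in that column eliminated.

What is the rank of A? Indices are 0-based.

rank = 4

step 1: exchange rows 0,1
step 1: normalize row 0 (÷4) = (1, 4, 4, 4, 4)
  row 2: subtract 2×row0 = (0, 3, 3, 3, 3)
  row 3: subtract 1×row0 = (0, 3, 3, 0, 3)
step 2: normalize row 1 (÷4) = (0, 1, 1, 1, 3)
  row 0: subtract 4×row1 = (1, 0, 0, 0, 2)
  row 2: subtract 3×row1 = (0, 0, 0, 0, 4)
  row 3: subtract 3×row1 = (0, 0, 0, 2, 4)
skip col 2 (zero from row 2)
step 3: exchange rows 2,3
step 3: normalize row 2 (÷2) = (0, 0, 0, 1, 2)
  row 1: subtract 1×row2 = (0, 1, 1, 0, 1)
step 4: normalize row 3 (÷4) = (0, 0, 0, 0, 1)
  row 0: subtract 2×row3 = (1, 0, 0, 0, 0)
  row 1: subtract 1×row3 = (0, 1, 1, 0, 0)
  row 2: subtract 2×row3 = (0, 0, 0, 1, 0)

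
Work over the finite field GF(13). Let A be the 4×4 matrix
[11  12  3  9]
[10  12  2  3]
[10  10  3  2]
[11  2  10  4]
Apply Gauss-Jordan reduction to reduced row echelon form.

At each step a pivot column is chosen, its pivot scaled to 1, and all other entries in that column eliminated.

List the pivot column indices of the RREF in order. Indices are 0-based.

[1] R0 /= 11  ⇒  (1, 7, 5, 2)
     R1 -= 10·R0  ⇒  (0, 7, 4, 9)
     R2 -= 10·R0  ⇒  (0, 5, 5, 8)
     R3 -= 11·R0  ⇒  (0, 3, 7, 8)
[2] R1 /= 7  ⇒  (0, 1, 8, 5)
     R0 -= 7·R1  ⇒  (1, 0, 1, 6)
     R2 -= 5·R1  ⇒  (0, 0, 4, 9)
     R3 -= 3·R1  ⇒  (0, 0, 9, 6)
[3] R2 /= 4  ⇒  (0, 0, 1, 12)
     R0 -= 1·R2  ⇒  (1, 0, 0, 7)
     R1 -= 8·R2  ⇒  (0, 1, 0, 0)
     R3 -= 9·R2  ⇒  (0, 0, 0, 2)
[4] R3 /= 2  ⇒  (0, 0, 0, 1)
     R0 -= 7·R3  ⇒  (1, 0, 0, 0)
     R2 -= 12·R3  ⇒  (0, 0, 1, 0)

pivot columns: 0, 1, 2, 3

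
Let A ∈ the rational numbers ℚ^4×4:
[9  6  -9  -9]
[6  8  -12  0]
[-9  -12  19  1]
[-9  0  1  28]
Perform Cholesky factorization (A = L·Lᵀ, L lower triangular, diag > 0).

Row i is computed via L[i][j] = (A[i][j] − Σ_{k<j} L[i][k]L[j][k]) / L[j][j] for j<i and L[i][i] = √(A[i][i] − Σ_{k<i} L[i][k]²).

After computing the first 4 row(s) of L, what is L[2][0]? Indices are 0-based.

L[2][0] = -3

Step 1: L[0][0] = √(9) = 3.
  L[1][0] = (6) / L[0][0] = 2.
Step 2: L[1][1] = √(4) = 2.
  L[2][0] = (-9) / L[0][0] = -3.
  L[2][1] = (-6) / L[1][1] = -3.
Step 3: L[2][2] = √(1) = 1.
  L[3][0] = (-9) / L[0][0] = -3.
  L[3][1] = (6) / L[1][1] = 3.
  L[3][2] = (1) / L[2][2] = 1.
Step 4: L[3][3] = √(9) = 3.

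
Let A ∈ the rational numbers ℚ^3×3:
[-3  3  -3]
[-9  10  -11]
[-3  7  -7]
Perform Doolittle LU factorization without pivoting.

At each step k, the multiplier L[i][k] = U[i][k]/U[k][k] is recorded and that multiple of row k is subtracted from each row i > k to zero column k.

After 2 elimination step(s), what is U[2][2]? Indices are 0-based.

U[2][2] = 4

Step 1: pivot at (0,0) is -3.
  row1 ← row1 − (3)·row0  ⇒  L[1][0]=3, U row1=(0, 1, -2)
  row2 ← row2 − (1)·row0  ⇒  L[2][0]=1, U row2=(0, 4, -4)
Step 2: pivot at (1,1) is 1.
  row2 ← row2 − (4)·row1  ⇒  L[2][1]=4, U row2=(0, 0, 4)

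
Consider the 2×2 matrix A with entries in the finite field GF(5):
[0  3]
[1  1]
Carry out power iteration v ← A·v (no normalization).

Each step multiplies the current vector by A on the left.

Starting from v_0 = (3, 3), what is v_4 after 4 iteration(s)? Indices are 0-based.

v_4 = (4, 3)

v_0 = (3, 3).
v_1 = A·v_0 = (4, 1).
v_2 = A·v_1 = (3, 0).
v_3 = A·v_2 = (0, 3).
v_4 = A·v_3 = (4, 3).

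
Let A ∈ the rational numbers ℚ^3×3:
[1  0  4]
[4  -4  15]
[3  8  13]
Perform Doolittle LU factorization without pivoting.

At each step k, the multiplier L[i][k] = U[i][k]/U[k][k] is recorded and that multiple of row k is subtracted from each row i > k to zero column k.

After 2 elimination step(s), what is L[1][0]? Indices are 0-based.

Step 1: pivot at (0,0) is 1.
  row1 ← row1 − (4)·row0  ⇒  L[1][0]=4, U row1=(0, -4, -1)
  row2 ← row2 − (3)·row0  ⇒  L[2][0]=3, U row2=(0, 8, 1)
Step 2: pivot at (1,1) is -4.
  row2 ← row2 − (-2)·row1  ⇒  L[2][1]=-2, U row2=(0, 0, -1)

L[1][0] = 4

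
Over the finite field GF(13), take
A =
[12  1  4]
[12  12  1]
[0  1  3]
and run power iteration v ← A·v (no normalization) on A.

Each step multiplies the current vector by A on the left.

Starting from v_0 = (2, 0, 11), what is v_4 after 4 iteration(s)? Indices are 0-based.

v_0 = (2, 0, 11).
v_1 = A·v_0 = (3, 9, 7).
v_2 = A·v_1 = (8, 8, 4).
v_3 = A·v_2 = (3, 1, 7).
v_4 = A·v_3 = (0, 3, 9).

v_4 = (0, 3, 9)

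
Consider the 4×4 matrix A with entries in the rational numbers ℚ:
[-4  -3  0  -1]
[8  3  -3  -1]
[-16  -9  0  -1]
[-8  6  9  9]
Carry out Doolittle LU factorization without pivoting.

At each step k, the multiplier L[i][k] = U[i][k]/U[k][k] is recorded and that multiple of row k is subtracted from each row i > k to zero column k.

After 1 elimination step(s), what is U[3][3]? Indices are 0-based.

U[3][3] = 11

[col 0] pivot -4
  R1 -= -2*R0 → (0, -3, -3, -3)  (L[1][0] := -2)
  R2 -= 4*R0 → (0, 3, 0, 3)  (L[2][0] := 4)
  R3 -= 2*R0 → (0, 12, 9, 11)  (L[3][0] := 2)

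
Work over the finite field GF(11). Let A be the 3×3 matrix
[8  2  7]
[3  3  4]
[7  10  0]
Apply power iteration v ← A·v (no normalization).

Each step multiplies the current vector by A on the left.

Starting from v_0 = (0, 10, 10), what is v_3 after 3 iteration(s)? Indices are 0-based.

v_3 = (10, 1, 8)

v_0 = (0, 10, 10).
v_1 = A·v_0 = (2, 4, 1).
v_2 = A·v_1 = (9, 0, 10).
v_3 = A·v_2 = (10, 1, 8).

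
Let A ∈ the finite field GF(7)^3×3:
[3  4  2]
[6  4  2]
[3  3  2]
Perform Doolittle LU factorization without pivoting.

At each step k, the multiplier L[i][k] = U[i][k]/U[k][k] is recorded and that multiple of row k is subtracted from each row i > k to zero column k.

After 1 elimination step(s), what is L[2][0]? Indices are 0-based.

[col 0] pivot 3
  R1 -= 2*R0 → (0, 3, 5)  (L[1][0] := 2)
  R2 -= 1*R0 → (0, 6, 0)  (L[2][0] := 1)

L[2][0] = 1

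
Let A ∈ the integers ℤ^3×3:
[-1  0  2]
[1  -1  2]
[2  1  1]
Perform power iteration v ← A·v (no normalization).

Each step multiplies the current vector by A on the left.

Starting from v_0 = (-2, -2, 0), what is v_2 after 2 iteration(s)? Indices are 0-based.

v_2 = (-14, -10, -2)

v_0 = (-2, -2, 0).
v_1 = A·v_0 = (2, 0, -6).
v_2 = A·v_1 = (-14, -10, -2).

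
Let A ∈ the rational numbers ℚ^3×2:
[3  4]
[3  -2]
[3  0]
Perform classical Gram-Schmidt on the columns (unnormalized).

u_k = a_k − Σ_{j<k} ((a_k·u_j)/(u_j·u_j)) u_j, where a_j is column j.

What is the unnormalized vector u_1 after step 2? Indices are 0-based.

u_1 = (10/3, -8/3, -2/3)

Step 1: u_0 = a_0 = (3, 3, 3).
Step 2: u_1 = a_1 − (2/9)·u_0 = (10/3, -8/3, -2/3).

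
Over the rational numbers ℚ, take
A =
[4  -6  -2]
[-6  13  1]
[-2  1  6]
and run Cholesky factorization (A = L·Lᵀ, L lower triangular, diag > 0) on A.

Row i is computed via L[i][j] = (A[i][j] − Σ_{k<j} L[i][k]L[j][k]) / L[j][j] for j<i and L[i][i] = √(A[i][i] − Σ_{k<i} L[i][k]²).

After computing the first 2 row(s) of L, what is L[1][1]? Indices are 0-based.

L[1][1] = 2

Step 1: L[0][0] = √(4) = 2.
  L[1][0] = (-6) / L[0][0] = -3.
Step 2: L[1][1] = √(4) = 2.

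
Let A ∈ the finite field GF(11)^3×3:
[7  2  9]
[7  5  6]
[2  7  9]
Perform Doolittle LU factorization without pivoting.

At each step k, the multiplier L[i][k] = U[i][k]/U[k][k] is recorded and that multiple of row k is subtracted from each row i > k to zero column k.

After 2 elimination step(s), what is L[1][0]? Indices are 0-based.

k=0: U[0][0]=7
  eliminate (1,0): mult=1, new row 1: (0, 3, 8); set L[1][0]=1
  eliminate (2,0): mult=5, new row 2: (0, 8, 8); set L[2][0]=5
k=1: U[1][1]=3
  eliminate (2,1): mult=10, new row 2: (0, 0, 5); set L[2][1]=10

L[1][0] = 1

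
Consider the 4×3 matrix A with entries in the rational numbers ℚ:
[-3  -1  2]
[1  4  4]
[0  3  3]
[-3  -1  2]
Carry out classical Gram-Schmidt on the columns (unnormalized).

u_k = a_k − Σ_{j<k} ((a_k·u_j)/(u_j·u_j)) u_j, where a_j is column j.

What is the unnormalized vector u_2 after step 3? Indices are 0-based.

Step 1: u_0 = a_0 = (-3, 1, 0, -3).
Step 2: u_1 = a_1 − (10/19)·u_0 = (11/19, 66/19, 3, 11/19).
Step 3: u_2 = a_2 − (-8/19)·u_0 − (479/413)·u_1 = (27/413, 162/413, -198/413, 27/413).

u_2 = (27/413, 162/413, -198/413, 27/413)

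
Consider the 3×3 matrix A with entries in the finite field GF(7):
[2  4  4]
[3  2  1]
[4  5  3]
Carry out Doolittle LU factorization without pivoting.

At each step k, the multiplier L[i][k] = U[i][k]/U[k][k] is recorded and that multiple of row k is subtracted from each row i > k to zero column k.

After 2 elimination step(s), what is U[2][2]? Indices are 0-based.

U[2][2] = 4

Step 1: pivot at (0,0) is 2.
  row1 ← row1 − (5)·row0  ⇒  L[1][0]=5, U row1=(0, 3, 2)
  row2 ← row2 − (2)·row0  ⇒  L[2][0]=2, U row2=(0, 4, 2)
Step 2: pivot at (1,1) is 3.
  row2 ← row2 − (6)·row1  ⇒  L[2][1]=6, U row2=(0, 0, 4)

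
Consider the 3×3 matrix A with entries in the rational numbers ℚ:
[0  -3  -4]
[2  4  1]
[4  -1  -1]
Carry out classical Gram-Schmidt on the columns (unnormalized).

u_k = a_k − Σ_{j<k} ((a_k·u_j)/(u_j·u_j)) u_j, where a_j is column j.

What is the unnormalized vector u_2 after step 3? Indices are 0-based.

u_2 = (-27/14, -9/7, 9/14)

Step 1: u_0 = a_0 = (0, 2, 4).
Step 2: u_1 = a_1 − (1/5)·u_0 = (-3, 18/5, -9/5).
Step 3: u_2 = a_2 − (-1/10)·u_0 − (29/42)·u_1 = (-27/14, -9/7, 9/14).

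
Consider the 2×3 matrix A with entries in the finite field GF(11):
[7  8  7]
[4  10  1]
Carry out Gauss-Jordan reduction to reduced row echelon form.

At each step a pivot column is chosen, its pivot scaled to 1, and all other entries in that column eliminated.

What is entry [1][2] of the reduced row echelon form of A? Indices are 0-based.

pivot(0,0)=7: scale R0 → (1, 9, 1)
  clear (1,0): R1 −= (4)R0 → (0, 7, 8)
pivot(1,1)=7: scale R1 → (0, 1, 9)
  clear (0,1): R0 −= (9)R1 → (1, 0, 8)

M[1][2] = 9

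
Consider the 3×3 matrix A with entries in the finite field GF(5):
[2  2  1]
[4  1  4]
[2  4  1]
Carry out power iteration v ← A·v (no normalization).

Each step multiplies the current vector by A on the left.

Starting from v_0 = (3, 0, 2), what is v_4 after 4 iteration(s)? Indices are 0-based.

v_4 = (0, 3, 2)

v_0 = (3, 0, 2).
v_1 = A·v_0 = (3, 0, 3).
v_2 = A·v_1 = (4, 4, 4).
v_3 = A·v_2 = (0, 1, 3).
v_4 = A·v_3 = (0, 3, 2).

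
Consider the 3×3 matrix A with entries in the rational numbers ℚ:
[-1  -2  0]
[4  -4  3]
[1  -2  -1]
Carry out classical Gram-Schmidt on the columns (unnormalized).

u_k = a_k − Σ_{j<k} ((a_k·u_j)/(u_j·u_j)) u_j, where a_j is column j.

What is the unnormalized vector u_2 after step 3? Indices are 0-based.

Step 1: u_0 = a_0 = (-1, 4, 1).
Step 2: u_1 = a_1 − (-8/9)·u_0 = (-26/9, -4/9, -10/9).
Step 3: u_2 = a_2 − (11/18)·u_0 − (-1/44)·u_1 = (6/11, 6/11, -18/11).

u_2 = (6/11, 6/11, -18/11)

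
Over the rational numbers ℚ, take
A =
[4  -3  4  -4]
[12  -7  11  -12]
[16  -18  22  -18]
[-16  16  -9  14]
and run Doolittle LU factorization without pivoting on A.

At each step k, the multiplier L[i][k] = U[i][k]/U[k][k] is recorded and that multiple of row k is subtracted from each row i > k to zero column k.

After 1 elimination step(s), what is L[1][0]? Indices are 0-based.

L[1][0] = 3

[col 0] pivot 4
  R1 -= 3*R0 → (0, 2, -1, 0)  (L[1][0] := 3)
  R2 -= 4*R0 → (0, -6, 6, -2)  (L[2][0] := 4)
  R3 -= -4*R0 → (0, 4, 7, -2)  (L[3][0] := -4)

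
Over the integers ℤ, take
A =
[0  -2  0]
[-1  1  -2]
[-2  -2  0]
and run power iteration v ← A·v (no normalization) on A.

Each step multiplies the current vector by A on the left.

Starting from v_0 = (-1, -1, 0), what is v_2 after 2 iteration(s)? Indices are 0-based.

v_2 = (0, -10, -4)

v_0 = (-1, -1, 0).
v_1 = A·v_0 = (2, 0, 4).
v_2 = A·v_1 = (0, -10, -4).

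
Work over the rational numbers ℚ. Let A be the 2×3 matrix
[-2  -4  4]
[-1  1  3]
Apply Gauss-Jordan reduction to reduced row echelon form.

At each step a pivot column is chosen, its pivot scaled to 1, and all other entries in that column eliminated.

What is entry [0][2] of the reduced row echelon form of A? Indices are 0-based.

pivot(0,0)=-2: scale R0 → (1, 2, -2)
  clear (1,0): R1 −= (-1)R0 → (0, 3, 1)
pivot(1,1)=3: scale R1 → (0, 1, 1/3)
  clear (0,1): R0 −= (2)R1 → (1, 0, -8/3)

M[0][2] = -8/3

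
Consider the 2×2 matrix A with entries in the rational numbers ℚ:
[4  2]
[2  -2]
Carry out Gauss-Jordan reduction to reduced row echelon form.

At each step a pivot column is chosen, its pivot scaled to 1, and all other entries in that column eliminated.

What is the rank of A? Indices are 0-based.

rank = 2

[1] R0 /= 4  ⇒  (1, 1/2)
     R1 -= 2·R0  ⇒  (0, -3)
[2] R1 /= -3  ⇒  (0, 1)
     R0 -= 1/2·R1  ⇒  (1, 0)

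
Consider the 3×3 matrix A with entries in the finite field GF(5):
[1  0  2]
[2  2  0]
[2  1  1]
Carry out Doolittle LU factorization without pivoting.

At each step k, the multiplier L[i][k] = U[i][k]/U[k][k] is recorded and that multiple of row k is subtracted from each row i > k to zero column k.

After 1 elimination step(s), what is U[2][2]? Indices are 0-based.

Step 1: pivot at (0,0) is 1.
  row1 ← row1 − (2)·row0  ⇒  L[1][0]=2, U row1=(0, 2, 1)
  row2 ← row2 − (2)·row0  ⇒  L[2][0]=2, U row2=(0, 1, 2)

U[2][2] = 2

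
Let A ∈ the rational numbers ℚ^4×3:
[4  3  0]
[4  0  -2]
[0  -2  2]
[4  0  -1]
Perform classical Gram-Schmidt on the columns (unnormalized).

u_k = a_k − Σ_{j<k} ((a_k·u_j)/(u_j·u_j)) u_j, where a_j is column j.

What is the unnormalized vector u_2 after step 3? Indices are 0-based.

Step 1: u_0 = a_0 = (4, 4, 0, 4).
Step 2: u_1 = a_1 − (1/4)·u_0 = (2, -1, -2, -1).
Step 3: u_2 = a_2 − (-1/4)·u_0 − (-1/10)·u_1 = (6/5, -11/10, 9/5, -1/10).

u_2 = (6/5, -11/10, 9/5, -1/10)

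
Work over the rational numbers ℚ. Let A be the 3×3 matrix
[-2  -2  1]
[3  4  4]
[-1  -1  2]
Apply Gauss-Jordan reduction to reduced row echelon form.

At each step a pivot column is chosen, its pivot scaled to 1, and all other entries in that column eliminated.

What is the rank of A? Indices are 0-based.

step 1: normalize row 0 (÷-2) = (1, 1, -1/2)
  row 1: subtract 3×row0 = (0, 1, 11/2)
  row 2: subtract -1×row0 = (0, 0, 3/2)
step 2: normalize row 1 (÷1) = (0, 1, 11/2)
  row 0: subtract 1×row1 = (1, 0, -6)
step 3: normalize row 2 (÷3/2) = (0, 0, 1)
  row 0: subtract -6×row2 = (1, 0, 0)
  row 1: subtract 11/2×row2 = (0, 1, 0)

rank = 3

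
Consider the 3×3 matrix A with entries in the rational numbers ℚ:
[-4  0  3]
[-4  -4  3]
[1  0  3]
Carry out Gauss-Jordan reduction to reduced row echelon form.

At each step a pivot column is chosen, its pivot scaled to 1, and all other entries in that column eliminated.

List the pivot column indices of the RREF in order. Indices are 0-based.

pivot columns: 0, 1, 2

step 1: normalize row 0 (÷-4) = (1, 0, -3/4)
  row 1: subtract -4×row0 = (0, -4, 0)
  row 2: subtract 1×row0 = (0, 0, 15/4)
step 2: normalize row 1 (÷-4) = (0, 1, 0)
step 3: normalize row 2 (÷15/4) = (0, 0, 1)
  row 0: subtract -3/4×row2 = (1, 0, 0)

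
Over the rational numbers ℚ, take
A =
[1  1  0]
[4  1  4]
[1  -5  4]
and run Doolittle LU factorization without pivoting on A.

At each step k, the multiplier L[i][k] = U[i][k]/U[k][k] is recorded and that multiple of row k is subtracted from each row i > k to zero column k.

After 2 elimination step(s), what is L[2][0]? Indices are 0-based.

[col 0] pivot 1
  R1 -= 4*R0 → (0, -3, 4)  (L[1][0] := 4)
  R2 -= 1*R0 → (0, -6, 4)  (L[2][0] := 1)
[col 1] pivot -3
  R2 -= 2*R1 → (0, 0, -4)  (L[2][1] := 2)

L[2][0] = 1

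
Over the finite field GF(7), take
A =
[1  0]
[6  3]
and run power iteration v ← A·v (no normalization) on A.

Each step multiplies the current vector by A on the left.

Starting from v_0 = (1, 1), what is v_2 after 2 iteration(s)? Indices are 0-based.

v_2 = (1, 5)

v_0 = (1, 1).
v_1 = A·v_0 = (1, 2).
v_2 = A·v_1 = (1, 5).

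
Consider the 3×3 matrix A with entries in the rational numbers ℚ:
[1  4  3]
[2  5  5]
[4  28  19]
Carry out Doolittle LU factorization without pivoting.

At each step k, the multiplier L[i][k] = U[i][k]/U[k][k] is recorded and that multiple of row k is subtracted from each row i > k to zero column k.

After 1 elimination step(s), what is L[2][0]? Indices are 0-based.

L[2][0] = 4

k=0: U[0][0]=1
  eliminate (1,0): mult=2, new row 1: (0, -3, -1); set L[1][0]=2
  eliminate (2,0): mult=4, new row 2: (0, 12, 7); set L[2][0]=4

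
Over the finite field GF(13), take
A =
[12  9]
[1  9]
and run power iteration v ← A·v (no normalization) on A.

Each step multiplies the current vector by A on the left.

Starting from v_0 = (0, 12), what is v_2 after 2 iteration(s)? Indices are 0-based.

v_2 = (6, 1)

v_0 = (0, 12).
v_1 = A·v_0 = (4, 4).
v_2 = A·v_1 = (6, 1).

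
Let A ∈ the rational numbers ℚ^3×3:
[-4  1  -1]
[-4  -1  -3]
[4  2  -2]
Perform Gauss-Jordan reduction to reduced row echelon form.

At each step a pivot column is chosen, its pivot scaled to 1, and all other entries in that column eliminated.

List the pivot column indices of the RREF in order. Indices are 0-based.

pivot columns: 0, 1, 2

pivot(0,0)=-4: scale R0 → (1, -1/4, 1/4)
  clear (1,0): R1 −= (-4)R0 → (0, -2, -2)
  clear (2,0): R2 −= (4)R0 → (0, 3, -3)
pivot(1,1)=-2: scale R1 → (0, 1, 1)
  clear (0,1): R0 −= (-1/4)R1 → (1, 0, 1/2)
  clear (2,1): R2 −= (3)R1 → (0, 0, -6)
pivot(2,2)=-6: scale R2 → (0, 0, 1)
  clear (0,2): R0 −= (1/2)R2 → (1, 0, 0)
  clear (1,2): R1 −= (1)R2 → (0, 1, 0)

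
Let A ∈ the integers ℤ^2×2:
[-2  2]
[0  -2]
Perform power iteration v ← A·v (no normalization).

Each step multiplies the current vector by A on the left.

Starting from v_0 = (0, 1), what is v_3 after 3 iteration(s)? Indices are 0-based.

v_0 = (0, 1).
v_1 = A·v_0 = (2, -2).
v_2 = A·v_1 = (-8, 4).
v_3 = A·v_2 = (24, -8).

v_3 = (24, -8)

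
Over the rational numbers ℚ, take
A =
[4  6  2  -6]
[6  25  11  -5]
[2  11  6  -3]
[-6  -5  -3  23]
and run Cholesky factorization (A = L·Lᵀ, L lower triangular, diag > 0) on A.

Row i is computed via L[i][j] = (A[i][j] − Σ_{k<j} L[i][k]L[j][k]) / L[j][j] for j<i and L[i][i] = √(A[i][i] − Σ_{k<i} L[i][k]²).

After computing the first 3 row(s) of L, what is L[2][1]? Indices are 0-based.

L[2][1] = 2

Step 1: L[0][0] = √(4) = 2.
  L[1][0] = (6) / L[0][0] = 3.
Step 2: L[1][1] = √(16) = 4.
  L[2][0] = (2) / L[0][0] = 1.
  L[2][1] = (8) / L[1][1] = 2.
Step 3: L[2][2] = √(1) = 1.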